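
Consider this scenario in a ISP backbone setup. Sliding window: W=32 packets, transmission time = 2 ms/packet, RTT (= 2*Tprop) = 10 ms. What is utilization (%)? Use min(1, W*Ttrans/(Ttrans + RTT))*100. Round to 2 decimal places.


Given: W = 32, Ttrans = 2 ms, RTT = 10 ms (= 2 * Tprop, Tprop = 5 ms)
Cycle time = Ttrans + RTT = 2 + 10 = 12 ms (first packet sent until its ACK returns)
W * Ttrans = 32 * 2 = 64 ms of sending per cycle
W * Ttrans / (Ttrans + RTT) = 64 / 12 = 5.333333
U = min(1, 5.333333) = 1.000000
U% = 100.00%

100.00


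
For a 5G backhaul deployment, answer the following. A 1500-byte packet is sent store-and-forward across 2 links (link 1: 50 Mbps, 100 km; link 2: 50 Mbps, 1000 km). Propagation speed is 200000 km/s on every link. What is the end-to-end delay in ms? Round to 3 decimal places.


Packet = 1500 bytes = 12000 bits. Store-and-forward: sum (t_trans + t_prop) per link.
Link 1: t_trans = 12000/(50*10^6) s = 0.2400 ms; t_prop = 100/200000 s = 0.5000 ms; subtotal = 0.7400 ms
Link 2: t_trans = 12000/(50*10^6) s = 0.2400 ms; t_prop = 1000/200000 s = 5.0000 ms; subtotal = 5.2400 ms
End-to-end = 0.7400 + 5.2400 = 5.9800 ms -> 5.980 ms (3 dp)

5.980


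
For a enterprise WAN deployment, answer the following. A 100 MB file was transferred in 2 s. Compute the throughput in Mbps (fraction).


Given: file = 100 MB, time = 2 s
File in Mb = 100 * 8 = 800 Mb
Throughput = 800 / 2 Mbps
Throughput = 400 Mbps

400


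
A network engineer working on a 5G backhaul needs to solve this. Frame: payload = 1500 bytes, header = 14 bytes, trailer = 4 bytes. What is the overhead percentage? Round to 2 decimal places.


Given: payload = 1500 B, header = 14 B, trailer = 4 B
Overhead bytes = header + trailer = 14 + 4 = 18
Total frame = payload + overhead = 1500 + 18 = 1518
Overhead % = 18 / 1518 * 100 = 1.1858% -> 1.19% (2 dp)

1.19


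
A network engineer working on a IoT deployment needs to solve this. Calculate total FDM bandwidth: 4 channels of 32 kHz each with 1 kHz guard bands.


Given: 4 channels, 32 kHz each, guard = 1 kHz
Channel bandwidth = 4 * 32 = 128 kHz
Guard bands = 3 gaps * 1 kHz = 3 kHz
Total = 128 + 3 = 131 kHz

131


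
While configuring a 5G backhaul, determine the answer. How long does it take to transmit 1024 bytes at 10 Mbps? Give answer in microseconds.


Given: packet = 1024 bytes, bandwidth = 10 Mbps
Packet in bits = 1024 * 8 = 8192 bits
Bandwidth = 10 * 10^6 = 10000000 bps
Time = 8192 / 10000000 seconds
Time in us = 8192 * 10^6 / 10000000 = 819.2

819.2


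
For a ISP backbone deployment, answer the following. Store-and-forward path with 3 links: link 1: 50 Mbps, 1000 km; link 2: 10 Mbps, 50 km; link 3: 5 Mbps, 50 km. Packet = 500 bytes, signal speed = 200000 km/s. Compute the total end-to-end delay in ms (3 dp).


Packet = 500 bytes = 4000 bits. Store-and-forward: sum (t_trans + t_prop) per link.
Link 1: t_trans = 4000/(50*10^6) s = 0.0800 ms; t_prop = 1000/200000 s = 5.0000 ms; subtotal = 5.0800 ms
Link 2: t_trans = 4000/(10*10^6) s = 0.4000 ms; t_prop = 50/200000 s = 0.2500 ms; subtotal = 0.6500 ms
Link 3: t_trans = 4000/(5*10^6) s = 0.8000 ms; t_prop = 50/200000 s = 0.2500 ms; subtotal = 1.0500 ms
End-to-end = 5.0800 + 0.6500 + 1.0500 = 6.7800 ms -> 6.780 ms (3 dp)

6.780


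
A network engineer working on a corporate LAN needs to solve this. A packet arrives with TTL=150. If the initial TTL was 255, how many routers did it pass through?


Given: initial TTL = 255, received TTL = 150
Hops = initial TTL - received TTL
Hops = 255 - 150 = 105

105


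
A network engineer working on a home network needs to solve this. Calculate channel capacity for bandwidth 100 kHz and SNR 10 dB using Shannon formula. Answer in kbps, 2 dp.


Given: B = 100 kHz, SNR = 10 dB
SNR linear = 10^(10/10) = 10
1 + SNR = 11
log2(11) = 3.4594316186
C = 100 * 1000 * 3.4594316186 = 345943.1619 bps
C = 345.943162 kbps -> 345.94 kbps (2 dp)

345.94


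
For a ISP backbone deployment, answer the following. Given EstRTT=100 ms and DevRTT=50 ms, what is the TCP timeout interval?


Given: EstRTT = 100 ms, DevRTT = 50 ms
Timeout = EstRTT + 4 * DevRTT
4 * DevRTT = 4 * 50 = 200
Timeout = 100 + 200 = 300 ms

300


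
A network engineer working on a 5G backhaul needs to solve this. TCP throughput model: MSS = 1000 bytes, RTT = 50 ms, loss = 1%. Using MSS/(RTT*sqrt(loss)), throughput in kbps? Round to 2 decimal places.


Given: MSS = 1000 bytes, RTT = 50 ms, loss = 1%
RTT in seconds = 50 / 1000 = 0.05
Loss rate = 1% = 0.01
sqrt(loss) = sqrt(0.01) = 0.1
Throughput (bytes/s) = 1000 / (0.05 * 0.1) = 200000.0000
Throughput (kbps) = 200000.0000 * 8 / 1000 = 1600.000000 -> 1600.00 kbps (2 dp)

1600.00


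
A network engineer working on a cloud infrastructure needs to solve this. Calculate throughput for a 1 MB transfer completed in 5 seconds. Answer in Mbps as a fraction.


Given: file = 1 MB, time = 5 s
File in Mb = 1 * 8 = 8 Mb
Throughput = 8 / 5 Mbps
Throughput = 8/5 Mbps

8/5


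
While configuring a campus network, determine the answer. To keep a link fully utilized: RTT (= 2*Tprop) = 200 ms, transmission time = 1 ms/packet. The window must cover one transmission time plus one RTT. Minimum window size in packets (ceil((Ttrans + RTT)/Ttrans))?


Given: Ttrans = 1 ms, RTT = 200 ms (= 2 * Tprop, Tprop = 100 ms)
Time until first ACK returns = Ttrans + RTT = 1 + 200 = 201 ms
Need W * Ttrans >= Ttrans + RTT  ->  W >= (Ttrans + RTT) / Ttrans
(Ttrans + RTT) / Ttrans = 201 / 1 = 201
W_min = ceil(201) = 201

201


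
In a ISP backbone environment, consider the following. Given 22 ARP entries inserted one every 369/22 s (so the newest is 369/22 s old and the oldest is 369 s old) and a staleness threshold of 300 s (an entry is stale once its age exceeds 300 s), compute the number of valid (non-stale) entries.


Ages are k * 369/22 s for k = 1..22 (spacing = 16.7727 s).
Entry k is valid iff k * 369/22 <= 300 iff k <= 22 * 300 / 369 = 17.8862
n_valid = floor(17.8862) = 17
(n_stale = 22 - 17 = 5)

17


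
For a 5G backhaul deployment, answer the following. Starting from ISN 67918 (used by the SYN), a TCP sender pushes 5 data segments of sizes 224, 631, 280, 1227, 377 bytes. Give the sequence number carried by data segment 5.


The SYN occupies sequence number ISN = 67918, so the first data byte is ISN + 1 = 67919.
SEQ of data segment i = (ISN + 1) + sum of payload sizes of segments 1..i-1.
Segment 1: SEQ = 67919, payload = 224 bytes
Segment 2: SEQ = 68143, payload = 631 bytes
Segment 3: SEQ = 68774, payload = 280 bytes
Segment 4: SEQ = 69054, payload = 1227 bytes
Segment 5: SEQ = 70281, payload = 377 bytes
SEQ of segment 5 = 67919 + 224 + 631 + 280 + 1227 = 70281

70281


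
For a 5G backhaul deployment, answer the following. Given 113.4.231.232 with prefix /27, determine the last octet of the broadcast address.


Given: IP = 113.4.231.232, prefix = /27
Host bits = 32 - 27 = 5
Network last octet = 232 AND mask = 224
Host part size = 2^5 - 1 = 31
Broadcast last octet = 224 OR 31 = 255

255


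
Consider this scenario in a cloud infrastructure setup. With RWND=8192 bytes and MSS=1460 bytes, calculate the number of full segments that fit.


Given: RWND = 8192 bytes, MSS = 1460 bytes
Full segments = floor(RWND / MSS)
Full segments = floor(8192 / 1460)
Full segments = floor(5.611) = 5

5


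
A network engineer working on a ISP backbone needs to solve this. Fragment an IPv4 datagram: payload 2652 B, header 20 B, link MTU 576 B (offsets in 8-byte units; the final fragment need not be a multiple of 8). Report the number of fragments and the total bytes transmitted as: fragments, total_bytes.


Max data per non-final fragment = floor((MTU - header)/8)*8 = floor((576 - 20)/8)*8 = floor(556/8)*8 = 552 B
Final fragment needs no 8-byte alignment: it can carry up to MTU - header = 556 B
Non-final fragments needed = ceil((payload - 556) / 552) = ceil(2096/552) = ceil(3.7971) = 4
Number of fragments = 4 + 1 = 5
Fragment sizes (data): 4 * 552 B + 444 B (last, 444 <= 556 OK)
Total bytes sent = payload + n_frags * header = 2652 + 5*20 = 2652 + 100 = 2752 B

5, 2752


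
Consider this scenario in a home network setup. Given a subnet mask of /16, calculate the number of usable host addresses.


Given: subnet mask /16
Host bits = 32 - 16 = 16
Total addresses = 2^16 = 65536
Usable hosts = 65536 - 2 (network + broadcast) = 65534

65534


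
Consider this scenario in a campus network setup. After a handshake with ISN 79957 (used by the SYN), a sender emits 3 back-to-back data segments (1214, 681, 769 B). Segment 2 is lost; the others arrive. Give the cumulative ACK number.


SYN uses sequence number 79957; first data byte = ISN + 1 = 79958.
Segment 1: SEQ = 79958, len = 1214 B, covers [79958, 81171]
Segment 2: SEQ = 81172, len = 681 B, covers [81172, 81852] [LOST]
Segment 3: SEQ = 81853, len = 769 B, covers [81853, 82621]
In-order data received: bytes [79958, 81171] (segments 1..1).
Segment 2 missing -> gap begins at byte 81172; later segments buffered out of order.
Cumulative ACK = next expected in-order byte = 79958 + 1214 = 81172

81172


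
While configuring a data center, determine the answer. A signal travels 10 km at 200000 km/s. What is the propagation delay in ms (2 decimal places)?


Given: distance = 10 km, speed = 200000 km/s
Delay = distance / speed = 10 / 200000 seconds
Delay in ms = 10 * 1000 / 200000
Delay = 0.0500 ms
Rounded to 2 dp = 0.05 ms

0.05


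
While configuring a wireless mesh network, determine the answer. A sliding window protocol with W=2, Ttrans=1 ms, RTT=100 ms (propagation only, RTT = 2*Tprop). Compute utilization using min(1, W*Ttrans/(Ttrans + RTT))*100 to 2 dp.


Given: W = 2, Ttrans = 1 ms, RTT = 100 ms (= 2 * Tprop, Tprop = 50 ms)
Cycle time = Ttrans + RTT = 1 + 100 = 101 ms (first packet sent until its ACK returns)
W * Ttrans = 2 * 1 = 2 ms of sending per cycle
W * Ttrans / (Ttrans + RTT) = 2 / 101 = 0.019802
U = min(1, 0.019802) = 0.019802
U% = 1.98%

1.98


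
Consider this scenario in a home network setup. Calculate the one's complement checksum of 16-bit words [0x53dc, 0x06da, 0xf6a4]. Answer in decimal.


Given words: [0x53dc, 0x06da, 0xf6a4]
Step 1: Sum all words
Raw sum = 21468 + 1754 + 63140 = 86362
Step 2: Fold carry: (20826 + 1) = 20827
One's complement = ~20827 & 0xFFFF = 44708

44708


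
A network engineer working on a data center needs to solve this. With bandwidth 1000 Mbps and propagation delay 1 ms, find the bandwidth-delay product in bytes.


Given: bandwidth = 1000 Mbps, delay = 1 ms
BDP in bits = 1000 * 10^6 * 1 / 1000
BDP in bits = 1000000
BDP in bytes = 1000000 / 8 = 125000

125000


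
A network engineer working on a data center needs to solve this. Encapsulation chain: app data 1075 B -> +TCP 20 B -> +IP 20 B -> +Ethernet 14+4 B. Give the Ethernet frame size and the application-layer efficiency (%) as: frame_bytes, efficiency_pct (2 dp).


TCP segment = 1075 + 20 = 1095 B
IP packet = 1095 + 20 = 1115 B
Ethernet frame = 1115 + 14 + 4 = 1133 B
Efficiency = app / frame = 1075 / 1133 = 0.948808 = 94.8808% -> 94.88% (2 dp)

1133, 94.88


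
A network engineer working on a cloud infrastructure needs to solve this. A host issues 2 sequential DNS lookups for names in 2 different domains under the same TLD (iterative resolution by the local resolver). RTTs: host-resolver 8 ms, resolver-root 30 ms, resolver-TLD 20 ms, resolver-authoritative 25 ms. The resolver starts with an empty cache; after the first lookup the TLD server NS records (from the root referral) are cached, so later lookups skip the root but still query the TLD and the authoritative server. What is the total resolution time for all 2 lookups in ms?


Lookup 1 (cold cache): local + root + TLD + auth = 8 + 30 + 20 + 25 = 83 ms
Lookups 2..2 (TLD NS cached -> skip root; new domain -> still ask TLD and auth): local + TLD + auth = 8 + 20 + 25 = 53 ms each
Remaining 1 lookups: 1 * 53 = 53 ms
Total = 83 + 53 = 136 ms

136


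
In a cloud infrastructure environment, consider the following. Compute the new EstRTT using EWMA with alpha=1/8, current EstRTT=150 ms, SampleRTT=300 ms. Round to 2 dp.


Given: EstRTT = 150 ms, SampleRTT = 300 ms, alpha = 1/8
New EstRTT = (1 - alpha) * EstRTT + alpha * SampleRTT
(7/8) * 150 = 131.25
(1/8) * 300 = 37.5
New EstRTT = 131.25 + 37.5 = 168.75 ms -> 168.75 ms (2 dp)

168.75


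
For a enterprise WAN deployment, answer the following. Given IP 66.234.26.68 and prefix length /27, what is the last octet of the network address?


Given: IP = 66.234.26.68, prefix = /27
Subnet mask = 255.255.255.224
Last octet of IP: 68
Last octet of mask: 224
Network last octet = 68 AND 224 = 64

64


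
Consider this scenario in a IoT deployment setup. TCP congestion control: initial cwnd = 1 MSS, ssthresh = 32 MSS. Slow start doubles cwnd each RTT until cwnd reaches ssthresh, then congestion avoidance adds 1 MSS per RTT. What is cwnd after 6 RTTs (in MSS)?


RTT 0: cwnd = 1 MSS (initial)
RTT 1: cwnd = 2 MSS (slow start, doubled)
RTT 2: cwnd = 4 MSS (slow start, doubled)
RTT 3: cwnd = 8 MSS (slow start, doubled)
RTT 4: cwnd = 16 MSS (slow start, doubled)
RTT 5: cwnd = 32 MSS (slow start, doubled)
RTT 6: cwnd = 33 MSS (congestion avoidance, +1)

33


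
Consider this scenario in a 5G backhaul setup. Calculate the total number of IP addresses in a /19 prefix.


Given: CIDR prefix /19
Host bits = 32 - 19 = 13
Total addresses = 2^13 = 8192

8192


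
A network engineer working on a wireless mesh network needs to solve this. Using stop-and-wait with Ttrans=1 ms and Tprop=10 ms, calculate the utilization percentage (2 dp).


Given: Ttrans = 1 ms, Tprop = 10 ms
RTT = 2 * Tprop = 2 * 10 = 20 ms
U = Ttrans / (Ttrans + RTT)
U = 1 / (1 + 20)
U = 1 / 21 = 0.047619
U% = 4.76%

4.76


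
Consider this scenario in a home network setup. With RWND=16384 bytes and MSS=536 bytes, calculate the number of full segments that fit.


Given: RWND = 16384 bytes, MSS = 536 bytes
Full segments = floor(RWND / MSS)
Full segments = floor(16384 / 536)
Full segments = floor(30.5672) = 30

30


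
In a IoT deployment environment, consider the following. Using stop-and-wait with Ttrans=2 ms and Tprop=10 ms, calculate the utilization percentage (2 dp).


Given: Ttrans = 2 ms, Tprop = 10 ms
RTT = 2 * Tprop = 2 * 10 = 20 ms
U = Ttrans / (Ttrans + RTT)
U = 2 / (2 + 20)
U = 2 / 22 = 0.090909
U% = 9.09%

9.09


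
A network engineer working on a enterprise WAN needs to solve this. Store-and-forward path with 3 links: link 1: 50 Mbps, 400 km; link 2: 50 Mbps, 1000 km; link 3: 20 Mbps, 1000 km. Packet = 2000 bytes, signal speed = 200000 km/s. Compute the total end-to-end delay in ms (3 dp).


Packet = 2000 bytes = 16000 bits. Store-and-forward: sum (t_trans + t_prop) per link.
Link 1: t_trans = 16000/(50*10^6) s = 0.3200 ms; t_prop = 400/200000 s = 2.0000 ms; subtotal = 2.3200 ms
Link 2: t_trans = 16000/(50*10^6) s = 0.3200 ms; t_prop = 1000/200000 s = 5.0000 ms; subtotal = 5.3200 ms
Link 3: t_trans = 16000/(20*10^6) s = 0.8000 ms; t_prop = 1000/200000 s = 5.0000 ms; subtotal = 5.8000 ms
End-to-end = 2.3200 + 5.3200 + 5.8000 = 13.4400 ms -> 13.440 ms (3 dp)

13.440


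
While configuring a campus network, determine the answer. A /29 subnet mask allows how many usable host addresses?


Given: subnet mask /29
Host bits = 32 - 29 = 3
Total addresses = 2^3 = 8
Usable hosts = 8 - 2 (network + broadcast) = 6

6


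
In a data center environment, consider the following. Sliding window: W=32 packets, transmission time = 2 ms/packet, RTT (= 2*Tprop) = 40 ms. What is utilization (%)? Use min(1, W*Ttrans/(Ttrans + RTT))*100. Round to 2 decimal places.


Given: W = 32, Ttrans = 2 ms, RTT = 40 ms (= 2 * Tprop, Tprop = 20 ms)
Cycle time = Ttrans + RTT = 2 + 40 = 42 ms (first packet sent until its ACK returns)
W * Ttrans = 32 * 2 = 64 ms of sending per cycle
W * Ttrans / (Ttrans + RTT) = 64 / 42 = 1.523810
U = min(1, 1.523810) = 1.000000
U% = 100.00%

100.00


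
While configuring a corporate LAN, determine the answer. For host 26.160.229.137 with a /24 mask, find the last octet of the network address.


Given: IP = 26.160.229.137, prefix = /24
Subnet mask = 255.255.255.0
Last octet of IP: 137
Last octet of mask: 0
Network last octet = 137 AND 0 = 0

0


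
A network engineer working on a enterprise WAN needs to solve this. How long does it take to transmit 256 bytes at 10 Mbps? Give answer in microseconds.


Given: packet = 256 bytes, bandwidth = 10 Mbps
Packet in bits = 256 * 8 = 2048 bits
Bandwidth = 10 * 10^6 = 10000000 bps
Time = 2048 / 10000000 seconds
Time in us = 2048 * 10^6 / 10000000 = 204.8

204.8


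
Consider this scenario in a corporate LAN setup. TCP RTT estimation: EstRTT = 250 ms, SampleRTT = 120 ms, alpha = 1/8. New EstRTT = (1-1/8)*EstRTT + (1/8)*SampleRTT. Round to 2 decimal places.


Given: EstRTT = 250 ms, SampleRTT = 120 ms, alpha = 1/8
New EstRTT = (1 - alpha) * EstRTT + alpha * SampleRTT
(7/8) * 250 = 218.75
(1/8) * 120 = 15
New EstRTT = 218.75 + 15 = 233.75 ms -> 233.75 ms (2 dp)

233.75


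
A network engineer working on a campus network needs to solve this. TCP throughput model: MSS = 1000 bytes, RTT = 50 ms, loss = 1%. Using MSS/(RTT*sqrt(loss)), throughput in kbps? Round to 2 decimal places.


Given: MSS = 1000 bytes, RTT = 50 ms, loss = 1%
RTT in seconds = 50 / 1000 = 0.05
Loss rate = 1% = 0.01
sqrt(loss) = sqrt(0.01) = 0.1
Throughput (bytes/s) = 1000 / (0.05 * 0.1) = 200000.0000
Throughput (kbps) = 200000.0000 * 8 / 1000 = 1600.000000 -> 1600.00 kbps (2 dp)

1600.00


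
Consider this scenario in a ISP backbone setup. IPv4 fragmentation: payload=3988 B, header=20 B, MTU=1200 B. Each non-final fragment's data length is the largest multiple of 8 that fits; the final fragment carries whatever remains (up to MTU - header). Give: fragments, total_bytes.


Max data per non-final fragment = floor((MTU - header)/8)*8 = floor((1200 - 20)/8)*8 = floor(1180/8)*8 = 1176 B
Final fragment needs no 8-byte alignment: it can carry up to MTU - header = 1180 B
Non-final fragments needed = ceil((payload - 1180) / 1176) = ceil(2808/1176) = ceil(2.3878) = 3
Number of fragments = 3 + 1 = 4
Fragment sizes (data): 3 * 1176 B + 460 B (last, 460 <= 1180 OK)
Total bytes sent = payload + n_frags * header = 3988 + 4*20 = 3988 + 80 = 4068 B

4, 4068


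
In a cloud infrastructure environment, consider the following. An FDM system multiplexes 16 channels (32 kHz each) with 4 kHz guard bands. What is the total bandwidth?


Given: 16 channels, 32 kHz each, guard = 4 kHz
Channel bandwidth = 16 * 32 = 512 kHz
Guard bands = 15 gaps * 4 kHz = 60 kHz
Total = 512 + 60 = 572 kHz

572


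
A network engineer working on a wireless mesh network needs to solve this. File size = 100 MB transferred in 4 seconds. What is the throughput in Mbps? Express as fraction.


Given: file = 100 MB, time = 4 s
File in Mb = 100 * 8 = 800 Mb
Throughput = 800 / 4 Mbps
Throughput = 200 Mbps

200


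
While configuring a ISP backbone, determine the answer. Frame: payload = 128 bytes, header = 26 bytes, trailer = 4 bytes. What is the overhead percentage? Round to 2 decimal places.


Given: payload = 128 B, header = 26 B, trailer = 4 B
Overhead bytes = header + trailer = 26 + 4 = 30
Total frame = payload + overhead = 128 + 30 = 158
Overhead % = 30 / 158 * 100 = 18.9873% -> 18.99% (2 dp)

18.99


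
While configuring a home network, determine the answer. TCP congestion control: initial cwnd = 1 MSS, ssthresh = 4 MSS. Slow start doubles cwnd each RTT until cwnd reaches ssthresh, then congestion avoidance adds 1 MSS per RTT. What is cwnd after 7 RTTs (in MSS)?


RTT 0: cwnd = 1 MSS (initial)
RTT 1: cwnd = 2 MSS (slow start, doubled)
RTT 2: cwnd = 4 MSS (slow start, doubled)
RTT 3: cwnd = 5 MSS (congestion avoidance, +1)
RTT 4: cwnd = 6 MSS (congestion avoidance, +1)
RTT 5: cwnd = 7 MSS (congestion avoidance, +1)
RTT 6: cwnd = 8 MSS (congestion avoidance, +1)
RTT 7: cwnd = 9 MSS (congestion avoidance, +1)

9


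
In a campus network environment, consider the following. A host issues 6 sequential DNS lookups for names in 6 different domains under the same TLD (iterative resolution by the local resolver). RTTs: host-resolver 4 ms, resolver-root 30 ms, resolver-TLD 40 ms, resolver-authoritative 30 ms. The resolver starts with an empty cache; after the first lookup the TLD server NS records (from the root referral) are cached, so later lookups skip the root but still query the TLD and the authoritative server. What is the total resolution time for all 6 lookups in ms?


Lookup 1 (cold cache): local + root + TLD + auth = 4 + 30 + 40 + 30 = 104 ms
Lookups 2..6 (TLD NS cached -> skip root; new domain -> still ask TLD and auth): local + TLD + auth = 4 + 40 + 30 = 74 ms each
Remaining 5 lookups: 5 * 74 = 370 ms
Total = 104 + 370 = 474 ms

474


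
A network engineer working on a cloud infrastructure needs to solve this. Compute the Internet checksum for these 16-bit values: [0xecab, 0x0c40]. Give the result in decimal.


Given words: [0xecab, 0x0c40]
Step 1: Sum all words
Raw sum = 60587 + 3136 = 63723
One's complement = ~63723 & 0xFFFF = 1812

1812


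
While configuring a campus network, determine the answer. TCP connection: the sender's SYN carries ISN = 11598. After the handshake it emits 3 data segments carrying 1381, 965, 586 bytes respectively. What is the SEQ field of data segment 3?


The SYN occupies sequence number ISN = 11598, so the first data byte is ISN + 1 = 11599.
SEQ of data segment i = (ISN + 1) + sum of payload sizes of segments 1..i-1.
Segment 1: SEQ = 11599, payload = 1381 bytes
Segment 2: SEQ = 12980, payload = 965 bytes
Segment 3: SEQ = 13945, payload = 586 bytes
SEQ of segment 3 = 11599 + 1381 + 965 = 13945

13945


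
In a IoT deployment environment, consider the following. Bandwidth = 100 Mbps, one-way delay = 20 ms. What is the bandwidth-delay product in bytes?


Given: bandwidth = 100 Mbps, delay = 20 ms
BDP in bits = 100 * 10^6 * 20 / 1000
BDP in bits = 2000000
BDP in bytes = 2000000 / 8 = 250000

250000


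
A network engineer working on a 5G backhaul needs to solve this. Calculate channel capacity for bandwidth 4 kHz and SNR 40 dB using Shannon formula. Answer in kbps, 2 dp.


Given: B = 4 kHz, SNR = 40 dB
SNR linear = 10^(40/10) = 10000
1 + SNR = 10001
log2(10001) = 13.2878566418
C = 4 * 1000 * 13.2878566418 = 53151.4266 bps
C = 53.151427 kbps -> 53.15 kbps (2 dp)

53.15


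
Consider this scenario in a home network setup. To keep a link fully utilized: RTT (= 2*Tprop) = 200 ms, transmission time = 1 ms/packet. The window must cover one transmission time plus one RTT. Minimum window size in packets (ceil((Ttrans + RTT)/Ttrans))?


Given: Ttrans = 1 ms, RTT = 200 ms (= 2 * Tprop, Tprop = 100 ms)
Time until first ACK returns = Ttrans + RTT = 1 + 200 = 201 ms
Need W * Ttrans >= Ttrans + RTT  ->  W >= (Ttrans + RTT) / Ttrans
(Ttrans + RTT) / Ttrans = 201 / 1 = 201
W_min = ceil(201) = 201

201


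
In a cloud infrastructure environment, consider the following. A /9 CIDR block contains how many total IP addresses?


Given: CIDR prefix /9
Host bits = 32 - 9 = 23
Total addresses = 2^23 = 8388608

8388608


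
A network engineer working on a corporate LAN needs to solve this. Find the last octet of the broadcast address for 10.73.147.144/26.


Given: IP = 10.73.147.144, prefix = /26
Host bits = 32 - 26 = 6
Network last octet = 144 AND mask = 128
Host part size = 2^6 - 1 = 63
Broadcast last octet = 128 OR 63 = 191

191


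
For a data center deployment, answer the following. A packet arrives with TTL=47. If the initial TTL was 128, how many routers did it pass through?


Given: initial TTL = 128, received TTL = 47
Hops = initial TTL - received TTL
Hops = 128 - 47 = 81

81


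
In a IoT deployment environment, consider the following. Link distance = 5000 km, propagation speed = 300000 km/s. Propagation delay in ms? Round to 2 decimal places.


Given: distance = 5000 km, speed = 300000 km/s
Delay = distance / speed = 5000 / 300000 seconds
Delay in ms = 5000 * 1000 / 300000
Delay = 16.6667 ms
Rounded to 2 dp = 16.67 ms

16.67


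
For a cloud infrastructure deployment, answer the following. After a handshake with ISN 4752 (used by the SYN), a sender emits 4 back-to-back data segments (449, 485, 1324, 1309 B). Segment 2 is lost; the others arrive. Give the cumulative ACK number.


SYN uses sequence number 4752; first data byte = ISN + 1 = 4753.
Segment 1: SEQ = 4753, len = 449 B, covers [4753, 5201]
Segment 2: SEQ = 5202, len = 485 B, covers [5202, 5686] [LOST]
Segment 3: SEQ = 5687, len = 1324 B, covers [5687, 7010]
Segment 4: SEQ = 7011, len = 1309 B, covers [7011, 8319]
In-order data received: bytes [4753, 5201] (segments 1..1).
Segment 2 missing -> gap begins at byte 5202; later segments buffered out of order.
Cumulative ACK = next expected in-order byte = 4753 + 449 = 5202

5202


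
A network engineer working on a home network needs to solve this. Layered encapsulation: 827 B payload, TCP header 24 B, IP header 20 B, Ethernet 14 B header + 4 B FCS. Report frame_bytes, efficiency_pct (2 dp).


TCP segment = 827 + 24 = 851 B
IP packet = 851 + 20 = 871 B
Ethernet frame = 871 + 14 + 4 = 889 B
Efficiency = app / frame = 827 / 889 = 0.930259 = 93.0259% -> 93.03% (2 dp)

889, 93.03


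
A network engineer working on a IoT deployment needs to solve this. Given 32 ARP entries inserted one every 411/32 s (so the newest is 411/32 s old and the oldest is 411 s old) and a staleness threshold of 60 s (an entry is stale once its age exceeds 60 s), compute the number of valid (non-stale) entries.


Ages are k * 411/32 s for k = 1..32 (spacing = 12.8438 s).
Entry k is valid iff k * 411/32 <= 60 iff k <= 32 * 60 / 411 = 4.6715
n_valid = floor(4.6715) = 4
(n_stale = 32 - 4 = 28)

4


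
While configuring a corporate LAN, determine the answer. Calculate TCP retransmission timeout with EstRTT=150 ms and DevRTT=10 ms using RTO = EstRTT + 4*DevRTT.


Given: EstRTT = 150 ms, DevRTT = 10 ms
Timeout = EstRTT + 4 * DevRTT
4 * DevRTT = 4 * 10 = 40
Timeout = 150 + 40 = 190 ms

190


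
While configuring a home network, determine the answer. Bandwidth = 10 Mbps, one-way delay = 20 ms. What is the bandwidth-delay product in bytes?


Given: bandwidth = 10 Mbps, delay = 20 ms
BDP in bits = 10 * 10^6 * 20 / 1000
BDP in bits = 200000
BDP in bytes = 200000 / 8 = 25000

25000


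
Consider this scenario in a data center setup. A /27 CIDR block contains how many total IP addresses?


Given: CIDR prefix /27
Host bits = 32 - 27 = 5
Total addresses = 2^5 = 32

32


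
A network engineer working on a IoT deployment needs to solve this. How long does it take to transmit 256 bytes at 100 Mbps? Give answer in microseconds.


Given: packet = 256 bytes, bandwidth = 100 Mbps
Packet in bits = 256 * 8 = 2048 bits
Bandwidth = 100 * 10^6 = 100000000 bps
Time = 2048 / 100000000 seconds
Time in us = 2048 * 10^6 / 100000000 = 20.48

20.48


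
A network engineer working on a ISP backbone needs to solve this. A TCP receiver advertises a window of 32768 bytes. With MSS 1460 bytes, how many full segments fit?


Given: RWND = 32768 bytes, MSS = 1460 bytes
Full segments = floor(RWND / MSS)
Full segments = floor(32768 / 1460)
Full segments = floor(22.4438) = 22

22


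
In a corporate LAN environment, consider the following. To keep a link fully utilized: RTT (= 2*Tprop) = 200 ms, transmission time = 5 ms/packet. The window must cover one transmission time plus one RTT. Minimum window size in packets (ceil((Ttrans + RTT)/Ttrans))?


Given: Ttrans = 5 ms, RTT = 200 ms (= 2 * Tprop, Tprop = 100 ms)
Time until first ACK returns = Ttrans + RTT = 5 + 200 = 205 ms
Need W * Ttrans >= Ttrans + RTT  ->  W >= (Ttrans + RTT) / Ttrans
(Ttrans + RTT) / Ttrans = 205 / 5 = 41
W_min = ceil(41) = 41

41


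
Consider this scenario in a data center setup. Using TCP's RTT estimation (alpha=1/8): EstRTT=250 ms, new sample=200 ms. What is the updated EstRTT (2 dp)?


Given: EstRTT = 250 ms, SampleRTT = 200 ms, alpha = 1/8
New EstRTT = (1 - alpha) * EstRTT + alpha * SampleRTT
(7/8) * 250 = 218.75
(1/8) * 200 = 25
New EstRTT = 218.75 + 25 = 243.75 ms -> 243.75 ms (2 dp)

243.75


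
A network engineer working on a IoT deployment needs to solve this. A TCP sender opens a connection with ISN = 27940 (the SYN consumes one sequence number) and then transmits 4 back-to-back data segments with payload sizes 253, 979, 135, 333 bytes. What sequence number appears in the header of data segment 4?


The SYN occupies sequence number ISN = 27940, so the first data byte is ISN + 1 = 27941.
SEQ of data segment i = (ISN + 1) + sum of payload sizes of segments 1..i-1.
Segment 1: SEQ = 27941, payload = 253 bytes
Segment 2: SEQ = 28194, payload = 979 bytes
Segment 3: SEQ = 29173, payload = 135 bytes
Segment 4: SEQ = 29308, payload = 333 bytes
SEQ of segment 4 = 27941 + 253 + 979 + 135 = 29308

29308


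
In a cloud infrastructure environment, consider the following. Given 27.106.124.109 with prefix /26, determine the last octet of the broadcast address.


Given: IP = 27.106.124.109, prefix = /26
Host bits = 32 - 26 = 6
Network last octet = 109 AND mask = 64
Host part size = 2^6 - 1 = 63
Broadcast last octet = 64 OR 63 = 127

127


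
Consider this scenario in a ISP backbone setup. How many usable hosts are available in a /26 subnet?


Given: subnet mask /26
Host bits = 32 - 26 = 6
Total addresses = 2^6 = 64
Usable hosts = 64 - 2 (network + broadcast) = 62

62


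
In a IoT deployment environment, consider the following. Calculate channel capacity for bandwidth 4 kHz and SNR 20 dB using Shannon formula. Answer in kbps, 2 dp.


Given: B = 4 kHz, SNR = 20 dB
SNR linear = 10^(20/10) = 100
1 + SNR = 101
log2(101) = 6.6582114828
C = 4 * 1000 * 6.6582114828 = 26632.8459 bps
C = 26.632846 kbps -> 26.63 kbps (2 dp)

26.63


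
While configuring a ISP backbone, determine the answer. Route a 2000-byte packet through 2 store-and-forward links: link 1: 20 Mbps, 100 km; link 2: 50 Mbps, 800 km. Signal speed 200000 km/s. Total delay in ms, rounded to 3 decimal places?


Packet = 2000 bytes = 16000 bits. Store-and-forward: sum (t_trans + t_prop) per link.
Link 1: t_trans = 16000/(20*10^6) s = 0.8000 ms; t_prop = 100/200000 s = 0.5000 ms; subtotal = 1.3000 ms
Link 2: t_trans = 16000/(50*10^6) s = 0.3200 ms; t_prop = 800/200000 s = 4.0000 ms; subtotal = 4.3200 ms
End-to-end = 1.3000 + 4.3200 = 5.6200 ms -> 5.620 ms (3 dp)

5.620


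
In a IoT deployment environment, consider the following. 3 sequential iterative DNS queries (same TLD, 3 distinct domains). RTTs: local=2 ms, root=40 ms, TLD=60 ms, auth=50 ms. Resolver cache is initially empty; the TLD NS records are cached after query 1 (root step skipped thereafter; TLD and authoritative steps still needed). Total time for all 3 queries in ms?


Lookup 1 (cold cache): local + root + TLD + auth = 2 + 40 + 60 + 50 = 152 ms
Lookups 2..3 (TLD NS cached -> skip root; new domain -> still ask TLD and auth): local + TLD + auth = 2 + 60 + 50 = 112 ms each
Remaining 2 lookups: 2 * 112 = 224 ms
Total = 152 + 224 = 376 ms

376


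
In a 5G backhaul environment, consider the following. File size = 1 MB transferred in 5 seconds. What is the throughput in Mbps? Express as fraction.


Given: file = 1 MB, time = 5 s
File in Mb = 1 * 8 = 8 Mb
Throughput = 8 / 5 Mbps
Throughput = 8/5 Mbps

8/5


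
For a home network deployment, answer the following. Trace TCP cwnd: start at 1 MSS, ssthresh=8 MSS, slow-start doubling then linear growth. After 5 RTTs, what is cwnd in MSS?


RTT 0: cwnd = 1 MSS (initial)
RTT 1: cwnd = 2 MSS (slow start, doubled)
RTT 2: cwnd = 4 MSS (slow start, doubled)
RTT 3: cwnd = 8 MSS (slow start, doubled)
RTT 4: cwnd = 9 MSS (congestion avoidance, +1)
RTT 5: cwnd = 10 MSS (congestion avoidance, +1)

10


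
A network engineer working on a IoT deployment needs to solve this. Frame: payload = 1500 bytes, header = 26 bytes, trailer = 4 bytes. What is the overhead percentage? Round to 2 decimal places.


Given: payload = 1500 B, header = 26 B, trailer = 4 B
Overhead bytes = header + trailer = 26 + 4 = 30
Total frame = payload + overhead = 1500 + 30 = 1530
Overhead % = 30 / 1530 * 100 = 1.9608% -> 1.96% (2 dp)

1.96


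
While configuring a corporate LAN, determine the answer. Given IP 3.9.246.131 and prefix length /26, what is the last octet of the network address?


Given: IP = 3.9.246.131, prefix = /26
Subnet mask = 255.255.255.192
Last octet of IP: 131
Last octet of mask: 192
Network last octet = 131 AND 192 = 128

128


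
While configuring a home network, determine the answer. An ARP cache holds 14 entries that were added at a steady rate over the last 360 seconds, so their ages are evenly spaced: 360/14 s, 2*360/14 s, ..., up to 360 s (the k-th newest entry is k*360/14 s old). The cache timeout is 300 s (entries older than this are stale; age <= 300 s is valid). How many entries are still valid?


Ages are k * 360/14 s for k = 1..14 (spacing = 25.7143 s).
Entry k is valid iff k * 360/14 <= 300 iff k <= 14 * 300 / 360 = 11.6667
n_valid = floor(11.6667) = 11
(n_stale = 14 - 11 = 3)

11


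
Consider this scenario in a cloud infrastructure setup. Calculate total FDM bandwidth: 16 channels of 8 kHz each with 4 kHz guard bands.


Given: 16 channels, 8 kHz each, guard = 4 kHz
Channel bandwidth = 16 * 8 = 128 kHz
Guard bands = 15 gaps * 4 kHz = 60 kHz
Total = 128 + 60 = 188 kHz

188


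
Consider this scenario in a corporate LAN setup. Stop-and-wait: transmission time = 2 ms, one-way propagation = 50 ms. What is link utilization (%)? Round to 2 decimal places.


Given: Ttrans = 2 ms, Tprop = 50 ms
RTT = 2 * Tprop = 2 * 50 = 100 ms
U = Ttrans / (Ttrans + RTT)
U = 2 / (2 + 100)
U = 2 / 102 = 0.019608
U% = 1.96%

1.96


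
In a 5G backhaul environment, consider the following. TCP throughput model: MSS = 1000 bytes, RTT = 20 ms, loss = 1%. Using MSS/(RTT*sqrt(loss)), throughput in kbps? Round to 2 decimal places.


Given: MSS = 1000 bytes, RTT = 20 ms, loss = 1%
RTT in seconds = 20 / 1000 = 0.02
Loss rate = 1% = 0.01
sqrt(loss) = sqrt(0.01) = 0.1
Throughput (bytes/s) = 1000 / (0.02 * 0.1) = 500000.0000
Throughput (kbps) = 500000.0000 * 8 / 1000 = 4000.000000 -> 4000.00 kbps (2 dp)

4000.00


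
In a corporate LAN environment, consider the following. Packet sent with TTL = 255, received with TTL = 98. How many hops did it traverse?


Given: initial TTL = 255, received TTL = 98
Hops = initial TTL - received TTL
Hops = 255 - 98 = 157

157


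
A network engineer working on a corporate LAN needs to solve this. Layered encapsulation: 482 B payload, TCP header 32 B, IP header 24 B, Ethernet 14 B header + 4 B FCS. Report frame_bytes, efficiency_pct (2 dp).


TCP segment = 482 + 32 = 514 B
IP packet = 514 + 24 = 538 B
Ethernet frame = 538 + 14 + 4 = 556 B
Efficiency = app / frame = 482 / 556 = 0.866906 = 86.6906% -> 86.69% (2 dp)

556, 86.69


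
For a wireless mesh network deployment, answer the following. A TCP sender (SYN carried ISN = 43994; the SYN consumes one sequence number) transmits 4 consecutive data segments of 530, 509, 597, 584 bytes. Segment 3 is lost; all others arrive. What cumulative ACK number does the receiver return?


SYN uses sequence number 43994; first data byte = ISN + 1 = 43995.
Segment 1: SEQ = 43995, len = 530 B, covers [43995, 44524]
Segment 2: SEQ = 44525, len = 509 B, covers [44525, 45033]
Segment 3: SEQ = 45034, len = 597 B, covers [45034, 45630] [LOST]
Segment 4: SEQ = 45631, len = 584 B, covers [45631, 46214]
In-order data received: bytes [43995, 45033] (segments 1..2).
Segment 3 missing -> gap begins at byte 45034; later segments buffered out of order.
Cumulative ACK = next expected in-order byte = 43995 + 530 + 509 = 45034

45034


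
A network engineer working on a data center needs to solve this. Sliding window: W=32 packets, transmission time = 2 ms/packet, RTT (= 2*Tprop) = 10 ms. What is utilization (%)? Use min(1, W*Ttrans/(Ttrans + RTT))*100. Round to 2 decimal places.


Given: W = 32, Ttrans = 2 ms, RTT = 10 ms (= 2 * Tprop, Tprop = 5 ms)
Cycle time = Ttrans + RTT = 2 + 10 = 12 ms (first packet sent until its ACK returns)
W * Ttrans = 32 * 2 = 64 ms of sending per cycle
W * Ttrans / (Ttrans + RTT) = 64 / 12 = 5.333333
U = min(1, 5.333333) = 1.000000
U% = 100.00%

100.00


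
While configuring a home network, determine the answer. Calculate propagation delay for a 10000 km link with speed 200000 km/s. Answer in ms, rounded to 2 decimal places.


Given: distance = 10000 km, speed = 200000 km/s
Delay = distance / speed = 10000 / 200000 seconds
Delay in ms = 10000 * 1000 / 200000
Delay = 50.0000 ms
Rounded to 2 dp = 50.00 ms

50.00


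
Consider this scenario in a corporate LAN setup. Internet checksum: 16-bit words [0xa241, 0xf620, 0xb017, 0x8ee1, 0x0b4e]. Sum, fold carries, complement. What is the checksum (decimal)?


Given words: [0xa241, 0xf620, 0xb017, 0x8ee1, 0x0b4e]
Step 1: Sum all words
Raw sum = 41537 + 63008 + 45079 + 36577 + 2894 = 189095
Step 2: Fold carry: (58023 + 2) = 58025
One's complement = ~58025 & 0xFFFF = 7510

7510


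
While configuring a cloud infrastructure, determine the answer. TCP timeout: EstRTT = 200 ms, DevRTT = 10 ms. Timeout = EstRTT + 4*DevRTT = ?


Given: EstRTT = 200 ms, DevRTT = 10 ms
Timeout = EstRTT + 4 * DevRTT
4 * DevRTT = 4 * 10 = 40
Timeout = 200 + 40 = 240 ms

240


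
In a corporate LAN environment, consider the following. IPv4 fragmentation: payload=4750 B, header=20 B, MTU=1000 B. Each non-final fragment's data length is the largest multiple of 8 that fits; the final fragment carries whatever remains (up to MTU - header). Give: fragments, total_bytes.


Max data per non-final fragment = floor((MTU - header)/8)*8 = floor((1000 - 20)/8)*8 = floor(980/8)*8 = 976 B
Final fragment needs no 8-byte alignment: it can carry up to MTU - header = 980 B
Non-final fragments needed = ceil((payload - 980) / 976) = ceil(3770/976) = ceil(3.8627) = 4
Number of fragments = 4 + 1 = 5
Fragment sizes (data): 4 * 976 B + 846 B (last, 846 <= 980 OK)
Total bytes sent = payload + n_frags * header = 4750 + 5*20 = 4750 + 100 = 4850 B

5, 4850


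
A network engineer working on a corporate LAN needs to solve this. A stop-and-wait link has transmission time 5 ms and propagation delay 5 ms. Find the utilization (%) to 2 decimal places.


Given: Ttrans = 5 ms, Tprop = 5 ms
RTT = 2 * Tprop = 2 * 5 = 10 ms
U = Ttrans / (Ttrans + RTT)
U = 5 / (5 + 10)
U = 5 / 15 = 0.333333
U% = 33.33%

33.33


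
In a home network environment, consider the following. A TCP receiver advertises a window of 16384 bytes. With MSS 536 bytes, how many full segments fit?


Given: RWND = 16384 bytes, MSS = 536 bytes
Full segments = floor(RWND / MSS)
Full segments = floor(16384 / 536)
Full segments = floor(30.5672) = 30

30


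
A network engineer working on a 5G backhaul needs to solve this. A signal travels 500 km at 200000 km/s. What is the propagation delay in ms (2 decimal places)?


Given: distance = 500 km, speed = 200000 km/s
Delay = distance / speed = 500 / 200000 seconds
Delay in ms = 500 * 1000 / 200000
Delay = 2.5000 ms
Rounded to 2 dp = 2.50 ms

2.50


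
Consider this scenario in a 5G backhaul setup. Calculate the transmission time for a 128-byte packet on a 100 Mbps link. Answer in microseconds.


Given: packet = 128 bytes, bandwidth = 100 Mbps
Packet in bits = 128 * 8 = 1024 bits
Bandwidth = 100 * 10^6 = 100000000 bps
Time = 1024 / 100000000 seconds
Time in us = 1024 * 10^6 / 100000000 = 10.24

10.24


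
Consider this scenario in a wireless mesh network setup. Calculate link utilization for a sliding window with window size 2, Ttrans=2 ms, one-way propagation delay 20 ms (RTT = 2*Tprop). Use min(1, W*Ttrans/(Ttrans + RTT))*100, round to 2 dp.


Given: W = 2, Ttrans = 2 ms, RTT = 40 ms (= 2 * Tprop, Tprop = 20 ms)
Cycle time = Ttrans + RTT = 2 + 40 = 42 ms (first packet sent until its ACK returns)
W * Ttrans = 2 * 2 = 4 ms of sending per cycle
W * Ttrans / (Ttrans + RTT) = 4 / 42 = 0.095238
U = min(1, 0.095238) = 0.095238
U% = 9.52%

9.52
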